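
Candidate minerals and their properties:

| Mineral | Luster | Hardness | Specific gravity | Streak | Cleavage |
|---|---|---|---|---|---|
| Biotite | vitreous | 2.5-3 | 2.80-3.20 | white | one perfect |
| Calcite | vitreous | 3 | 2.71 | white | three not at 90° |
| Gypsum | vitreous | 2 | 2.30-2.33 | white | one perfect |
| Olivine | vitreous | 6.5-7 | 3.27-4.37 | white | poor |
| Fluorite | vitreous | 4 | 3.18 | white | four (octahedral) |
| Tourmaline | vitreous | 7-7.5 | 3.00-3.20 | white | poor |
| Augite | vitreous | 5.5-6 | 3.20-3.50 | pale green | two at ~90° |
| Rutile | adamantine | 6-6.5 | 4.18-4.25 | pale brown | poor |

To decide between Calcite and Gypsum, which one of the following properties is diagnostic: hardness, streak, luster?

Hardness: Calcite 3, Gypsum 2 — these differ.
Streak: both white — no difference.
Luster: both vitreous — no difference.
Of the listed properties, hardness is the one that separates them.

hardness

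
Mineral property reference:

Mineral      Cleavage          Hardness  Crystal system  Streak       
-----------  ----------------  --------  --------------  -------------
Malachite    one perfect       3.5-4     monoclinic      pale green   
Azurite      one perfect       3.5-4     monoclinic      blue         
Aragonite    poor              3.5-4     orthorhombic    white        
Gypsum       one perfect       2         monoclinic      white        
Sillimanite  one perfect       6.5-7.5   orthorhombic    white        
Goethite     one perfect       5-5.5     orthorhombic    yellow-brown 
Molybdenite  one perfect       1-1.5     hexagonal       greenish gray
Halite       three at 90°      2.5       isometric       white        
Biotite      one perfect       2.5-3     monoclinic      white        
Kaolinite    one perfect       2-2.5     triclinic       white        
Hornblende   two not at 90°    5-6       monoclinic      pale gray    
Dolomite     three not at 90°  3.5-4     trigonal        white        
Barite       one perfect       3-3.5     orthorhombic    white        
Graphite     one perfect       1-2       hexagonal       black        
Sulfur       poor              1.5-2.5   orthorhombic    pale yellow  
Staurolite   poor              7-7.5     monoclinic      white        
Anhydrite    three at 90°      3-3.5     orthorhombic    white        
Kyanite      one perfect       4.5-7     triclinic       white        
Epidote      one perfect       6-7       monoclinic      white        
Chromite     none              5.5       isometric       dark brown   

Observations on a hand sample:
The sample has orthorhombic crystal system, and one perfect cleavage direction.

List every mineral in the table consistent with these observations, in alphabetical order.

Barite, Goethite, Sillimanite

Orthorhombic crystal system — only Aragonite, Sillimanite, Goethite, Barite, Sulfur, Anhydrite remain.
One perfect cleavage direction excludes Aragonite, Sulfur, Anhydrite.
Consistent with every observation: Barite, Goethite, Sillimanite.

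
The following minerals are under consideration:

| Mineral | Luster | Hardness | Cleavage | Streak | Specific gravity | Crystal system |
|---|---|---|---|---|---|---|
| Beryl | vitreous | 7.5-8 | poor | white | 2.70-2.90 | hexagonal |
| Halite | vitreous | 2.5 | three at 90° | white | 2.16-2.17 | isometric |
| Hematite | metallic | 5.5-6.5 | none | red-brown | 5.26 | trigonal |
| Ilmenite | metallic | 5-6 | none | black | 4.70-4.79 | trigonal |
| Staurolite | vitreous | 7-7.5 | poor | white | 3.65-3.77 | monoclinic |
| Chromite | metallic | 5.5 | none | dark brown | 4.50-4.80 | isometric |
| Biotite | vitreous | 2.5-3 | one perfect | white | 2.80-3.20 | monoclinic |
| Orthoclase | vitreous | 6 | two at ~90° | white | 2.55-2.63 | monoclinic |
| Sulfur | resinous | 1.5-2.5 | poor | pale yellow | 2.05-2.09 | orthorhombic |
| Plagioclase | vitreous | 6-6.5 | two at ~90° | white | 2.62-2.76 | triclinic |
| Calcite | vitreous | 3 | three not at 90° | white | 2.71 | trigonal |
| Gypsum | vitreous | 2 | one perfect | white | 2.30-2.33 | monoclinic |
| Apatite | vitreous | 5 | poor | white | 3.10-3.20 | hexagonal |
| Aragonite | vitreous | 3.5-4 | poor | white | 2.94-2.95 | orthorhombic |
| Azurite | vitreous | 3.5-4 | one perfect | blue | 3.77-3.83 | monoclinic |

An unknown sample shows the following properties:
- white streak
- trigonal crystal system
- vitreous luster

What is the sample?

White streak is inconsistent with Hematite, Ilmenite, Chromite, Sulfur, Azurite.
Trigonal crystal system — only Calcite remains.
Vitreous luster — every remaining candidate is consistent.
The only mineral consistent with every observation is Calcite.

Calcite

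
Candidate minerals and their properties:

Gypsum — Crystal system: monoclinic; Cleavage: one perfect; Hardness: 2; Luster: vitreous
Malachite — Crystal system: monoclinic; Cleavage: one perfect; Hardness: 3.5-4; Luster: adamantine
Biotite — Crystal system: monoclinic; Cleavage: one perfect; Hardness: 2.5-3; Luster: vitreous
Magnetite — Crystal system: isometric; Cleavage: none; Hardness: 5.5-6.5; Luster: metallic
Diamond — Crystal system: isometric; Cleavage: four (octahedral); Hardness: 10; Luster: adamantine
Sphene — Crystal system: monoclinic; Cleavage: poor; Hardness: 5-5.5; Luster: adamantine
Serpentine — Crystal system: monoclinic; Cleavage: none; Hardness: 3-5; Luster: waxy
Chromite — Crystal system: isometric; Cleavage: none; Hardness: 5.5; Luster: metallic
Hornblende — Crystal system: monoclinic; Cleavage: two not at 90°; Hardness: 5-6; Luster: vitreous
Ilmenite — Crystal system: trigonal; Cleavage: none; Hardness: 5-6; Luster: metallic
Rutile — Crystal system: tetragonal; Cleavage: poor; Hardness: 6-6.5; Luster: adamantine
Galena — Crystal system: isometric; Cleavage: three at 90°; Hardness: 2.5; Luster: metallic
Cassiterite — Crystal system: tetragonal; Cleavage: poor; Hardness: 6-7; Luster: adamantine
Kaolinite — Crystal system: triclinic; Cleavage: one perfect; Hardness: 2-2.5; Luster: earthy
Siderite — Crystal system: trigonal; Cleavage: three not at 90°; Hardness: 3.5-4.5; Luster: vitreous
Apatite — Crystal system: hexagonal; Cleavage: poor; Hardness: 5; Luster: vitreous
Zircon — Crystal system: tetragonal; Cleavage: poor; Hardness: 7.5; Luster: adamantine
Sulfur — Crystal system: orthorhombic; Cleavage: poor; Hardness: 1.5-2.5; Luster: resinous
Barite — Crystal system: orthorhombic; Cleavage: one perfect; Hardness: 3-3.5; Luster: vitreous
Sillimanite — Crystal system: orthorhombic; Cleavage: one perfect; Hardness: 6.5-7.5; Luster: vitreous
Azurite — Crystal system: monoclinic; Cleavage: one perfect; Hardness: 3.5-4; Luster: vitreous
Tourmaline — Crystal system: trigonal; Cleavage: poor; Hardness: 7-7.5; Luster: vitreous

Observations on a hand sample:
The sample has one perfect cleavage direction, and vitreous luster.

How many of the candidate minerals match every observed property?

One perfect cleavage direction — only Gypsum, Malachite, Biotite, Kaolinite, Barite, Sillimanite, Azurite remain.
Vitreous luster excludes Malachite, Kaolinite.
Remaining candidates: Azurite, Barite, Biotite, Gypsum, Sillimanite.
That is 5 minerals.

5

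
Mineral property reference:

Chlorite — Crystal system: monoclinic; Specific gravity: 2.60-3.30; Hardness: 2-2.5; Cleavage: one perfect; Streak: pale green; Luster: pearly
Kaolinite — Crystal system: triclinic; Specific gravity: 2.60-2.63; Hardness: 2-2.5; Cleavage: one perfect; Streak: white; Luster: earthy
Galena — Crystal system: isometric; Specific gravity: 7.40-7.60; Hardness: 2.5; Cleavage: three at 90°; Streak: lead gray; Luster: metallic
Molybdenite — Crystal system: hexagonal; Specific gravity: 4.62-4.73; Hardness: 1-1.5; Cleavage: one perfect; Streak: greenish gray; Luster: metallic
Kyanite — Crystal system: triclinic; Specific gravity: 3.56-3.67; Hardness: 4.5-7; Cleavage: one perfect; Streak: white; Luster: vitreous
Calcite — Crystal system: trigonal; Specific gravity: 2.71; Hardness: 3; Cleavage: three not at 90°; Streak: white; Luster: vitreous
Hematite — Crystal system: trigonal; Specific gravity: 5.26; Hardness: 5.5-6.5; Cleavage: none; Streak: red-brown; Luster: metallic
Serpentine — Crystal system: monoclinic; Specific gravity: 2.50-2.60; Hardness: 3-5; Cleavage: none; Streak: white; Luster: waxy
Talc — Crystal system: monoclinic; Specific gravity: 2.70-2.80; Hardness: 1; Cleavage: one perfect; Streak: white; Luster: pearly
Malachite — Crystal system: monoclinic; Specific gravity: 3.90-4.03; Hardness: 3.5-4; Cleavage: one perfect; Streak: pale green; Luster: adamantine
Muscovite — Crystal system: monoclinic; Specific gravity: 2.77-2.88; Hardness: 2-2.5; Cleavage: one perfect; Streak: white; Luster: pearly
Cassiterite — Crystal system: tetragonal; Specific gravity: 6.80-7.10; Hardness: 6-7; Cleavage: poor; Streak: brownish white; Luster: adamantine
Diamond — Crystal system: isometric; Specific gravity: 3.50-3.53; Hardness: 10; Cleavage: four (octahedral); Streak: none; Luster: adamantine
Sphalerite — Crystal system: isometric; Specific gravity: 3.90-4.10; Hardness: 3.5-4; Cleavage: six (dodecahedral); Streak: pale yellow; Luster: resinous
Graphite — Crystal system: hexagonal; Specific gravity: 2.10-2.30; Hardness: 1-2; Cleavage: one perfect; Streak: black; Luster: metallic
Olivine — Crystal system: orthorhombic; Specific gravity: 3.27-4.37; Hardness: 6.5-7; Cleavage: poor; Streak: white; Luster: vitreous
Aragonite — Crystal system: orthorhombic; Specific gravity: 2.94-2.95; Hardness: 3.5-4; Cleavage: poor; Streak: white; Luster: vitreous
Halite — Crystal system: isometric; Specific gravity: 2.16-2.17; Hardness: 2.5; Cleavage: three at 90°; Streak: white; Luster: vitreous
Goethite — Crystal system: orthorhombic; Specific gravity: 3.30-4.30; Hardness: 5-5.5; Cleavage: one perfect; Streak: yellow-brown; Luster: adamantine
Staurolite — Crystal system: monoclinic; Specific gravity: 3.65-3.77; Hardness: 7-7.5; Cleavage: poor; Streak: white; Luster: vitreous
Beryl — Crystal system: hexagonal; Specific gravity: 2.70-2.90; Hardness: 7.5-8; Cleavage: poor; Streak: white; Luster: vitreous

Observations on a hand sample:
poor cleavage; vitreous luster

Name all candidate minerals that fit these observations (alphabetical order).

Aragonite, Beryl, Olivine, Staurolite

Poor cleavage: narrows the field to Cassiterite, Olivine, Aragonite, Staurolite, Beryl.
Vitreous luster eliminates Cassiterite.
The minerals that satisfy all observations are Aragonite, Beryl, Olivine, Staurolite.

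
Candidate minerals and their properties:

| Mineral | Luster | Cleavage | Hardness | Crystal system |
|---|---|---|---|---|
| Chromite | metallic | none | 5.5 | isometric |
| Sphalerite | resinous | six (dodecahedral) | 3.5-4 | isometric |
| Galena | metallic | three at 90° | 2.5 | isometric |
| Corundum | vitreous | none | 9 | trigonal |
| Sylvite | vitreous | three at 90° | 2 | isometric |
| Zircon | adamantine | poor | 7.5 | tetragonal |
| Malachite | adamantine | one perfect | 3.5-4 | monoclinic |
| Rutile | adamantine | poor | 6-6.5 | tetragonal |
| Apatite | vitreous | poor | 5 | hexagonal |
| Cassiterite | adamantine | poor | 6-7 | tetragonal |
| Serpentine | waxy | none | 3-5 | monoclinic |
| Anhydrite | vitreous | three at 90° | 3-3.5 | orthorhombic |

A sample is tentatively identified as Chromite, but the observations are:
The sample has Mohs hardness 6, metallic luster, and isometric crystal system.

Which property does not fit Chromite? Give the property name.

hardness

Mohs hardness 6: Chromite has hardness 5.5 — does not match.
Metallic luster: Chromite has metallic luster — matches.
Isometric crystal system: Chromite has isometric system — matches.
Everything matches except the hardness.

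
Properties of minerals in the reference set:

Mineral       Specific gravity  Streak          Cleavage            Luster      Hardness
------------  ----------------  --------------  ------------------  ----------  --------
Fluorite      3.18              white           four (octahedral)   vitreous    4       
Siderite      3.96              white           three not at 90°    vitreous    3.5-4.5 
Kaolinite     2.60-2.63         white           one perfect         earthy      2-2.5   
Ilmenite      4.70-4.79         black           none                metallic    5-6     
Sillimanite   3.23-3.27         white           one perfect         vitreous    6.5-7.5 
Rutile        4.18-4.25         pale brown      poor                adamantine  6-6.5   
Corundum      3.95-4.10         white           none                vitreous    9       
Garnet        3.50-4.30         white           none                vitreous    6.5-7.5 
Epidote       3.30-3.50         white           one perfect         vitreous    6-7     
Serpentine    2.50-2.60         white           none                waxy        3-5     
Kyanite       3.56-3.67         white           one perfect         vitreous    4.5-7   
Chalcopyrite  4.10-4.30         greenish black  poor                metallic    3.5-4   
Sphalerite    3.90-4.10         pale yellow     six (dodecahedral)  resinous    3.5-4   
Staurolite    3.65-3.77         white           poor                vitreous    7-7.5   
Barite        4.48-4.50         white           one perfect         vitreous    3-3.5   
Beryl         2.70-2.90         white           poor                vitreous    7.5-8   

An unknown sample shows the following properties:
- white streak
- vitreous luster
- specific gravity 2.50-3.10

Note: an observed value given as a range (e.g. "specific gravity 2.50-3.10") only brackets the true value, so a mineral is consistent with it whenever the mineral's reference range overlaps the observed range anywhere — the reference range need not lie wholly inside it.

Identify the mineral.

White streak eliminates Ilmenite, Rutile, Chalcopyrite, Sphalerite.
Vitreous luster excludes Kaolinite, Serpentine.
Specific gravity 2.50-3.10: only Beryl remains.
The only mineral consistent with every observation is Beryl.

Beryl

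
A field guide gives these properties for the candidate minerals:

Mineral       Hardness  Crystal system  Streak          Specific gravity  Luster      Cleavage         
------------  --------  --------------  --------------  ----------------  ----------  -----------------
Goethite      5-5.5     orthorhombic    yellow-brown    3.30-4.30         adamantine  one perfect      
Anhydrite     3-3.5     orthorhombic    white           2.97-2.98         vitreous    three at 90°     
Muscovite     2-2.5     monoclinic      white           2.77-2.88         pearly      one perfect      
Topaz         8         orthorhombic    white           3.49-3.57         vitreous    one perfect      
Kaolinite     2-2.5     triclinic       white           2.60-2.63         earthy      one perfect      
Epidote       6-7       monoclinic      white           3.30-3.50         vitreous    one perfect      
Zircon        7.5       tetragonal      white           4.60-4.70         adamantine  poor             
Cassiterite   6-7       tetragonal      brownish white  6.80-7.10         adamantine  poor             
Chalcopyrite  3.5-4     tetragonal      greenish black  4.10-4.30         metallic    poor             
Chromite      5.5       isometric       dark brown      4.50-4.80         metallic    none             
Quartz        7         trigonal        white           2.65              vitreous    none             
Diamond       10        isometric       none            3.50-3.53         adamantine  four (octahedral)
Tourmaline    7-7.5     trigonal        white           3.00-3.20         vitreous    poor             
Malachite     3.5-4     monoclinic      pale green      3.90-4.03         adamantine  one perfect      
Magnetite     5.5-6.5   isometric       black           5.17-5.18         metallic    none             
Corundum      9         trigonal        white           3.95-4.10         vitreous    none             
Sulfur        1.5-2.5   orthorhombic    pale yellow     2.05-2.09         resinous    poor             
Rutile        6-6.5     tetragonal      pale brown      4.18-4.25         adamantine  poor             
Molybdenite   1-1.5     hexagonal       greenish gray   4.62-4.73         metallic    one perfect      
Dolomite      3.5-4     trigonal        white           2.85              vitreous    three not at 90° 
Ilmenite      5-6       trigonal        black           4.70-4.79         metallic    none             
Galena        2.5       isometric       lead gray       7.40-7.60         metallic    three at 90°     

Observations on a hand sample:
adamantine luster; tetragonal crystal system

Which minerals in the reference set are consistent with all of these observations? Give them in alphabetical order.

Adamantine luster — Goethite, Zircon, Cassiterite, Diamond, Malachite, Rutile remain.
Tetragonal crystal system is inconsistent with Goethite, Diamond, Malachite.
Consistent with every observation: Cassiterite, Rutile, Zircon.

Cassiterite, Rutile, Zircon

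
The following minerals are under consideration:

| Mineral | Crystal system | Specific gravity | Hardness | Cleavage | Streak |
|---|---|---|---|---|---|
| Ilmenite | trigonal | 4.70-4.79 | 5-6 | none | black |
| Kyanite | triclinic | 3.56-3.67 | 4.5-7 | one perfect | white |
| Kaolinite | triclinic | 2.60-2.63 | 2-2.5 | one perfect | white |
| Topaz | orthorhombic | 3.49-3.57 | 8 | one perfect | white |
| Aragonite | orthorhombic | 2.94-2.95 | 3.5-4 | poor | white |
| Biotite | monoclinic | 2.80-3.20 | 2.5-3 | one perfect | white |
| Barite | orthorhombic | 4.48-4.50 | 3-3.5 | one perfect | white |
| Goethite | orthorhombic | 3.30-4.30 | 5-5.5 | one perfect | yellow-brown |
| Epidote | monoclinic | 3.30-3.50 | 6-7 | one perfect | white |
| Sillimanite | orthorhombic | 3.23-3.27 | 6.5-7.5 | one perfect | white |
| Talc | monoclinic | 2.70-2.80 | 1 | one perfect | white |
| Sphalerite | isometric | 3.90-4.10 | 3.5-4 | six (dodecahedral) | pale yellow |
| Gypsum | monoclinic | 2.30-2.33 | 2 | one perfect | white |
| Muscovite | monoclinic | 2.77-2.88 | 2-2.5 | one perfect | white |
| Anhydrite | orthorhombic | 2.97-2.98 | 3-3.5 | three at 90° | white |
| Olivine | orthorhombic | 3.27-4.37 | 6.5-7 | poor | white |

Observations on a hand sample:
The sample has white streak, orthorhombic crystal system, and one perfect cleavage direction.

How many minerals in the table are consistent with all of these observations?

3

White streak is inconsistent with Ilmenite, Goethite, Sphalerite.
Orthorhombic crystal system — narrows the field to Topaz, Aragonite, Barite, Sillimanite, Anhydrite, Olivine.
One perfect cleavage direction is inconsistent with Aragonite, Anhydrite, Olivine.
The minerals that satisfy all observations are Barite, Sillimanite, Topaz.
That is 3 minerals.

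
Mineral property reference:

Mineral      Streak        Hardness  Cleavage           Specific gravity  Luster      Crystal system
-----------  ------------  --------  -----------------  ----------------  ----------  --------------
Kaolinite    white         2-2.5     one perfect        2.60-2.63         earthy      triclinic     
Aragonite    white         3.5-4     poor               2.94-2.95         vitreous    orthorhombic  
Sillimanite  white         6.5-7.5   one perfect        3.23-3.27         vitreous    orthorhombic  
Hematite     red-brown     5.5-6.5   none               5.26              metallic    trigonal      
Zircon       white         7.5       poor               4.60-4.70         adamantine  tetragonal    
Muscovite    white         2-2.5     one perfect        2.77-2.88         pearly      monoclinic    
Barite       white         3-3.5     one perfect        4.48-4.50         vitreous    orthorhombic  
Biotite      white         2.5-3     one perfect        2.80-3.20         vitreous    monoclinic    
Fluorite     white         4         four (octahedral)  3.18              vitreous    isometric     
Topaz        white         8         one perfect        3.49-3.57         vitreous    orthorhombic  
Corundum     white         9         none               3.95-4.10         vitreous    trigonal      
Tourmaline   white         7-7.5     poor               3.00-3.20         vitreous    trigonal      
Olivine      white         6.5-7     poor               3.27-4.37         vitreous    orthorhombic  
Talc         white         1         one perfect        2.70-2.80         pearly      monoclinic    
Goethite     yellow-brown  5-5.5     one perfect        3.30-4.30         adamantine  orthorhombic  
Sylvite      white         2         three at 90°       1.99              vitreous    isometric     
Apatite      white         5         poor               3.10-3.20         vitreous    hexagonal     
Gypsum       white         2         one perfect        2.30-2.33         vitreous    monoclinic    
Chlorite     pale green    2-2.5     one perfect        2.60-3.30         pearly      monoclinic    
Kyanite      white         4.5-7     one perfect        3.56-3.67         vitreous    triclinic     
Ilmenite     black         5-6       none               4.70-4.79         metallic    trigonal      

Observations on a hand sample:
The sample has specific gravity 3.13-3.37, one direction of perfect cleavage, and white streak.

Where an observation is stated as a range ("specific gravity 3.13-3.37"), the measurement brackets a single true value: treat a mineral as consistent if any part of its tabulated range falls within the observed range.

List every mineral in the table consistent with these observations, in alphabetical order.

Biotite, Sillimanite

Specific gravity 3.13-3.37: Sillimanite, Biotite, Fluorite, Tourmaline, Olivine, Goethite, Apatite, Chlorite remain.
One direction of perfect cleavage excludes Fluorite, Tourmaline, Olivine, Apatite.
White streak excludes Goethite, Chlorite.
The minerals that satisfy all observations are Biotite, Sillimanite.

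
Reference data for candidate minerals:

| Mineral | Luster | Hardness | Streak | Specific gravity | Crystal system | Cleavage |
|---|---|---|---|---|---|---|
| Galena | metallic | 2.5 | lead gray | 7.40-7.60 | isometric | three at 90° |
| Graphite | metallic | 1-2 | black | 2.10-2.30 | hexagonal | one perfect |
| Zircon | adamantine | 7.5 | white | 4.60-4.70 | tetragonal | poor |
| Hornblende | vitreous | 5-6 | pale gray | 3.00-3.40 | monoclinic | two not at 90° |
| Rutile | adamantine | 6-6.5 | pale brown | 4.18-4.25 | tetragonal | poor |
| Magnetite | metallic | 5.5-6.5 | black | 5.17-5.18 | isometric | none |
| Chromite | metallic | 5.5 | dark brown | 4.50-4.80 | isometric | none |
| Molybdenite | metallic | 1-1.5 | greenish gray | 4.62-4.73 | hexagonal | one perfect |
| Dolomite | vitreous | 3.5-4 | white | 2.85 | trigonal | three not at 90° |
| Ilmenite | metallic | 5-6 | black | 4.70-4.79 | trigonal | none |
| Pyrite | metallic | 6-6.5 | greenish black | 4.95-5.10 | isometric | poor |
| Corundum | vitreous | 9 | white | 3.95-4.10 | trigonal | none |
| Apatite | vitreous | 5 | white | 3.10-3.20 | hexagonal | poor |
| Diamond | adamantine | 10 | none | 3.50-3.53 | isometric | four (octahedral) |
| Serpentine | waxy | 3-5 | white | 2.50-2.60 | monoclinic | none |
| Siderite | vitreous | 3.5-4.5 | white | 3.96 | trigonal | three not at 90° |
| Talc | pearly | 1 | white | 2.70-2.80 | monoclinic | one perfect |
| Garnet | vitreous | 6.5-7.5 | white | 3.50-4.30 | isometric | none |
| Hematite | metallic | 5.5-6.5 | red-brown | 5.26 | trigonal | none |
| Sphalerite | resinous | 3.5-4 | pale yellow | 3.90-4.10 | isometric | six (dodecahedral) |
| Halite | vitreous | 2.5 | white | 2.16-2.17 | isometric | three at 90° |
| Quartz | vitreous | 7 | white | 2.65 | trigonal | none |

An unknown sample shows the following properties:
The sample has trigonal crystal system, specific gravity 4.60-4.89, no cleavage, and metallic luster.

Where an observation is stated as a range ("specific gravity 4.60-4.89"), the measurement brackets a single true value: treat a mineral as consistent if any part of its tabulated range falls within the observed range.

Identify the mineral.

Trigonal crystal system: leaves Dolomite, Ilmenite, Corundum, Siderite, Hematite, Quartz.
Specific gravity 4.60-4.89: Ilmenite remains.
No cleavage: all remaining candidates fit.
Metallic luster: no further eliminations.
The only mineral consistent with every observation is Ilmenite.

Ilmenite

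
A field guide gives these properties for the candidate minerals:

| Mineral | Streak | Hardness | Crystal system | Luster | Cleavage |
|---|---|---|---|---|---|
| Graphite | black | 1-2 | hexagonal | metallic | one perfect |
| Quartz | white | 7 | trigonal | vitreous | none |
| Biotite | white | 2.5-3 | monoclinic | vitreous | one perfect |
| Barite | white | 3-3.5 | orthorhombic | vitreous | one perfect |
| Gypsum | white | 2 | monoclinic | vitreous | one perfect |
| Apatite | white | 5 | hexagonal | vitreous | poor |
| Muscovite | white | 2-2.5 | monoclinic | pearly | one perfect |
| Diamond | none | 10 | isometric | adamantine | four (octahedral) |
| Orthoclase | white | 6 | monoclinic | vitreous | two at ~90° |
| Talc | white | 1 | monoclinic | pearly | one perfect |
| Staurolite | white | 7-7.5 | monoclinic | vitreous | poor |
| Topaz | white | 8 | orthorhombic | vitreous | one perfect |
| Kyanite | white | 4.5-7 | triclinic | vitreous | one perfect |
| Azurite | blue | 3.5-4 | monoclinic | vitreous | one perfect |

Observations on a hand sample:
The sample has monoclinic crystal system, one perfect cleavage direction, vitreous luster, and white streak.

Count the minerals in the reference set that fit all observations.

2

Monoclinic crystal system — only Biotite, Gypsum, Muscovite, Orthoclase, Talc, Staurolite, Azurite remain.
One perfect cleavage direction rules out Orthoclase, Staurolite.
Vitreous luster excludes Muscovite, Talc.
White streak rules out Azurite.
Consistent with every observation: Biotite, Gypsum.
That is 2 minerals.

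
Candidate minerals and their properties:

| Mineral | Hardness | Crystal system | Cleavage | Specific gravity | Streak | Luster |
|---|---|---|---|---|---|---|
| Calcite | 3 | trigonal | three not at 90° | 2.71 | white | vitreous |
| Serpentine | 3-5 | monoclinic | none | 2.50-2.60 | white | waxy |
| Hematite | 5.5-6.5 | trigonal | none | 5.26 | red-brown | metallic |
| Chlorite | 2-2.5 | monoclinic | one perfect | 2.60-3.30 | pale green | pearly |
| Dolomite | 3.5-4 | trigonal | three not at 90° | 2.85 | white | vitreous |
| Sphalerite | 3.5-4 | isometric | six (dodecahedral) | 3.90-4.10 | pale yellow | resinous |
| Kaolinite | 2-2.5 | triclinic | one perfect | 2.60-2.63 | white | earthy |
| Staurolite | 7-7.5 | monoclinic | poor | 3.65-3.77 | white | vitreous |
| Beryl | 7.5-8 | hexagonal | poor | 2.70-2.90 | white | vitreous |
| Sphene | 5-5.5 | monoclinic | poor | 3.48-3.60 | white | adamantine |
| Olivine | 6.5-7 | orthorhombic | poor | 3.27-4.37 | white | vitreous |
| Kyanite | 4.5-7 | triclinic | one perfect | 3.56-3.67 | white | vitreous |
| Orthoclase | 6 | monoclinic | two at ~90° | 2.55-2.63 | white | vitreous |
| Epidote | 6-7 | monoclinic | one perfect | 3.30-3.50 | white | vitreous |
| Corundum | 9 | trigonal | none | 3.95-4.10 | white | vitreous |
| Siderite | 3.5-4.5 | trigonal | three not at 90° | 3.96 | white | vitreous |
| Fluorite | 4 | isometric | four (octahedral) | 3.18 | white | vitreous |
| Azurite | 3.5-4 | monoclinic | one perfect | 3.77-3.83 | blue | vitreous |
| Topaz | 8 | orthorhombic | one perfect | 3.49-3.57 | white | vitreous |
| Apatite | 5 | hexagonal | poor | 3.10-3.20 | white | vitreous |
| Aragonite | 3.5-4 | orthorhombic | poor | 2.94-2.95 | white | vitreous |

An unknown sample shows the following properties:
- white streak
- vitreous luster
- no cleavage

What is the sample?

Corundum

White streak rules out Hematite, Chlorite, Sphalerite, Azurite.
Vitreous luster excludes Serpentine, Kaolinite, Sphene.
No cleavage — narrows the field to Corundum.
Only Corundum satisfies all observations.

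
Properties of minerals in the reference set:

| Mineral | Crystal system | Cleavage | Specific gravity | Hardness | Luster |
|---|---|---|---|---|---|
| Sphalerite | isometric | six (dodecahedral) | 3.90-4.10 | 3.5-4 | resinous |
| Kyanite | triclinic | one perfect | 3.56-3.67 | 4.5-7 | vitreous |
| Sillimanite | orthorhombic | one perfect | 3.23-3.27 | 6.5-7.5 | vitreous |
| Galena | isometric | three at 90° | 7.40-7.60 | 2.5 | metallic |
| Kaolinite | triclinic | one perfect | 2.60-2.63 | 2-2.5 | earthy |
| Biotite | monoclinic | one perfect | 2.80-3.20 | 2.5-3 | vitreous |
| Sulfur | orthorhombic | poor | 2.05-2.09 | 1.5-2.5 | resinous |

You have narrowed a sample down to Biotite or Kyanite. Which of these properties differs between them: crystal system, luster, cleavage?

crystal system

Crystal system: Biotite monoclinic, Kyanite triclinic — these differ.
Luster: both vitreous — no difference.
Cleavage: both one perfect — no difference.
Crystal system is the diagnostic property here.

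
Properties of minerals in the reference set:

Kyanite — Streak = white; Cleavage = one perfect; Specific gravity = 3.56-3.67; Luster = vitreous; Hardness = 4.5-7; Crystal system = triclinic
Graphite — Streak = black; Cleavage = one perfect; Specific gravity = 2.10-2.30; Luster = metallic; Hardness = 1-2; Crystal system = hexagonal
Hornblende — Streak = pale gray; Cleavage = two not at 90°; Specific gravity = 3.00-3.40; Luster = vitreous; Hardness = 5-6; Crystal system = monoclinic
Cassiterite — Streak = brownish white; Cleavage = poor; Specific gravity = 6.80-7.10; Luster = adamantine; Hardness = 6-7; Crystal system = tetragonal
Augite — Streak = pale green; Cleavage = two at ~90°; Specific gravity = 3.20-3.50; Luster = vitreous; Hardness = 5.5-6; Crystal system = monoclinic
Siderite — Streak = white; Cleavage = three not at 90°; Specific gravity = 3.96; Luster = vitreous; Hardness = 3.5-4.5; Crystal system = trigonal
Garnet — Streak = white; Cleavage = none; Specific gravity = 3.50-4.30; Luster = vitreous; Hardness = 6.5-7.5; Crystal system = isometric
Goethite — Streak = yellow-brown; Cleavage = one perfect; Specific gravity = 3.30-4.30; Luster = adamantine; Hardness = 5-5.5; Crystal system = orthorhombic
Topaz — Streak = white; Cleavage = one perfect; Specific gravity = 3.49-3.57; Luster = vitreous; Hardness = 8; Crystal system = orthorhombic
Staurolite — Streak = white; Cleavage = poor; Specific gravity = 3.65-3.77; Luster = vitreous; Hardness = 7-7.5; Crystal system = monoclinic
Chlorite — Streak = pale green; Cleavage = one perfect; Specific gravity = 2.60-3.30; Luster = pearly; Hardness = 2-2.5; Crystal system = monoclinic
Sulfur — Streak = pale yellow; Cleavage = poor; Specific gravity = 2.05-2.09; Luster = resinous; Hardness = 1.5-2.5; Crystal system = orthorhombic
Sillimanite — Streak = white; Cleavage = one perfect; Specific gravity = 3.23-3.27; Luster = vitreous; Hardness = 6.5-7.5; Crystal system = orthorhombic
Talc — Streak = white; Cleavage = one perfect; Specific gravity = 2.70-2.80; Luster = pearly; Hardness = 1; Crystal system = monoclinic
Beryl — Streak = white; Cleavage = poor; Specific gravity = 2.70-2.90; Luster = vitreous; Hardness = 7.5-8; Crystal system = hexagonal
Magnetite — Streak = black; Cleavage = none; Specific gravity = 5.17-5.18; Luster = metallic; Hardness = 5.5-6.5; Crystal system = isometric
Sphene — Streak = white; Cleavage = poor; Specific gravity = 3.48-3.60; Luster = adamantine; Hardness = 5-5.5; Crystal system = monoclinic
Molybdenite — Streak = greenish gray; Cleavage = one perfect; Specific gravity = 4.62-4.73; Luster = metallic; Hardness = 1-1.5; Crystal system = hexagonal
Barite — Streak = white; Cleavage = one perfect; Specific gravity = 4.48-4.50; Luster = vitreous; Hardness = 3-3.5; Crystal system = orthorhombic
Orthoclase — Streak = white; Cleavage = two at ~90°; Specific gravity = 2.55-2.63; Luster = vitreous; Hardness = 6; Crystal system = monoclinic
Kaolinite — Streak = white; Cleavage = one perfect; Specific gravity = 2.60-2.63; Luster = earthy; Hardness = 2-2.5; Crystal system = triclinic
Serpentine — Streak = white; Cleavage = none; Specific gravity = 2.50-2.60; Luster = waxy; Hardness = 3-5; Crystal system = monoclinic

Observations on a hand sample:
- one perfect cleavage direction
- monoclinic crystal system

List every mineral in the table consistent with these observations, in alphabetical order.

Chlorite, Talc

One perfect cleavage direction: narrows the field to Kyanite, Graphite, Goethite, Topaz, Chlorite, Sillimanite, Talc, Molybdenite, Barite, Kaolinite.
Monoclinic crystal system: Chlorite, Talc remain.
Remaining candidates: Chlorite, Talc.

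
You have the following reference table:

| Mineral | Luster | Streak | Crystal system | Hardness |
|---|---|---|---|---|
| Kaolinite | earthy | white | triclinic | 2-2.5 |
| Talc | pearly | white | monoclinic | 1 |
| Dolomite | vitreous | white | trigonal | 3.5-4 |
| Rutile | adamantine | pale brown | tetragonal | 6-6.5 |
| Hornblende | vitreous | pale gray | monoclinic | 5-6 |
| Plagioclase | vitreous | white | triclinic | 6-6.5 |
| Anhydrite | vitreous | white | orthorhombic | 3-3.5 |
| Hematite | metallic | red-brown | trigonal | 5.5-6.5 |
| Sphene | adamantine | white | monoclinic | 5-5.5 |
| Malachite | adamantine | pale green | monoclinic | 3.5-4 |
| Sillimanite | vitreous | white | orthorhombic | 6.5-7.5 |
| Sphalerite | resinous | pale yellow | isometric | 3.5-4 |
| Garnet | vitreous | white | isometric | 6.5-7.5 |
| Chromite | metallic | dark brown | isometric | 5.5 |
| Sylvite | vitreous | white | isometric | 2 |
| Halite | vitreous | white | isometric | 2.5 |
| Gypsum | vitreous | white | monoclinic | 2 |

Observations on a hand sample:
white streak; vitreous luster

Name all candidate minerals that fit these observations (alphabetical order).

White streak excludes Rutile, Hornblende, Hematite, Malachite, Sphalerite, Chromite.
Vitreous luster is inconsistent with Kaolinite, Talc, Sphene.
The minerals that satisfy all observations are Anhydrite, Dolomite, Garnet, Gypsum, Halite, Plagioclase, Sillimanite, Sylvite.

Anhydrite, Dolomite, Garnet, Gypsum, Halite, Plagioclase, Sillimanite, Sylvite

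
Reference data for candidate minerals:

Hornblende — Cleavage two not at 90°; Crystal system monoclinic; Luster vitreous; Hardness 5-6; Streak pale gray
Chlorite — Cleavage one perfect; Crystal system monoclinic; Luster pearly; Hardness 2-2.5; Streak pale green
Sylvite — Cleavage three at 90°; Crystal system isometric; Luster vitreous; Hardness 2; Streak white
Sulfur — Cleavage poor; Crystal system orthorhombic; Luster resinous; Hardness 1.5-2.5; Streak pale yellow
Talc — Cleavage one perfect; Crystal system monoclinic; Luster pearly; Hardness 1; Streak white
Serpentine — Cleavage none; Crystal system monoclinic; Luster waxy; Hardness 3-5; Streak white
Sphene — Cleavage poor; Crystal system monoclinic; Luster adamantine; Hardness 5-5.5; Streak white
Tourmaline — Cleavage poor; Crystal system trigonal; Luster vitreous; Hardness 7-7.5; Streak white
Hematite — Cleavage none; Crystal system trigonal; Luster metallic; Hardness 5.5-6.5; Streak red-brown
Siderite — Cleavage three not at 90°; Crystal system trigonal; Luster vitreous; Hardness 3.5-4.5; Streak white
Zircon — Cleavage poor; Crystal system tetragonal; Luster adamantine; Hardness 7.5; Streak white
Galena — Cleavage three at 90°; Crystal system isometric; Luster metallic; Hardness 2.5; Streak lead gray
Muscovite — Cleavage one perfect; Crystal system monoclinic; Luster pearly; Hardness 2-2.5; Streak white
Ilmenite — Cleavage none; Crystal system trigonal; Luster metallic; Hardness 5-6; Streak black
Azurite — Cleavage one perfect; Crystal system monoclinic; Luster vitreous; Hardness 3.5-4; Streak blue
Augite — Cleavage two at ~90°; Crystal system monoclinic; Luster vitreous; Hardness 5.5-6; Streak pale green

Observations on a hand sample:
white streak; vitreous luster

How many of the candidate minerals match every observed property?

White streak — Sylvite, Talc, Serpentine, Sphene, Tourmaline, Siderite, Zircon, Muscovite remain.
Vitreous luster — only Sylvite, Tourmaline, Siderite remain.
Consistent with every observation: Siderite, Sylvite, Tourmaline.
That is 3 minerals.

3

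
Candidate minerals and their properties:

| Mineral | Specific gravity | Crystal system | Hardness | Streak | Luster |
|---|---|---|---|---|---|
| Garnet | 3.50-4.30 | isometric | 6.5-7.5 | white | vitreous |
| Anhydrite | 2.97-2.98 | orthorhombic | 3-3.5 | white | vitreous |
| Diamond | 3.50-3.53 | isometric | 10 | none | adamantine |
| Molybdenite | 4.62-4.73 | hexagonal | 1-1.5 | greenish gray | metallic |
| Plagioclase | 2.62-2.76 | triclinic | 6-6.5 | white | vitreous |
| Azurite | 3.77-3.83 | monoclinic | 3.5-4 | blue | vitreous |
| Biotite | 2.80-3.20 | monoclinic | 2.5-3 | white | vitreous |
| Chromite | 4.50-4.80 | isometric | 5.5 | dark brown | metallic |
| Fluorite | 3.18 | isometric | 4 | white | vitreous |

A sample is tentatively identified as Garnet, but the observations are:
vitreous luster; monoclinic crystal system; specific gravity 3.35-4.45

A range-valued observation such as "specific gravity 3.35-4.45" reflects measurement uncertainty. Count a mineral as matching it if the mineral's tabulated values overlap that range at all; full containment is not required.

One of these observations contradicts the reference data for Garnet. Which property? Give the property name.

Vitreous luster: Garnet has vitreous luster — within range.
Monoclinic crystal system: Garnet has isometric system — inconsistent.
Specific gravity 3.35-4.45: Garnet has SG 3.50-4.30 — within range.
Only the crystal system is inconsistent.

crystal system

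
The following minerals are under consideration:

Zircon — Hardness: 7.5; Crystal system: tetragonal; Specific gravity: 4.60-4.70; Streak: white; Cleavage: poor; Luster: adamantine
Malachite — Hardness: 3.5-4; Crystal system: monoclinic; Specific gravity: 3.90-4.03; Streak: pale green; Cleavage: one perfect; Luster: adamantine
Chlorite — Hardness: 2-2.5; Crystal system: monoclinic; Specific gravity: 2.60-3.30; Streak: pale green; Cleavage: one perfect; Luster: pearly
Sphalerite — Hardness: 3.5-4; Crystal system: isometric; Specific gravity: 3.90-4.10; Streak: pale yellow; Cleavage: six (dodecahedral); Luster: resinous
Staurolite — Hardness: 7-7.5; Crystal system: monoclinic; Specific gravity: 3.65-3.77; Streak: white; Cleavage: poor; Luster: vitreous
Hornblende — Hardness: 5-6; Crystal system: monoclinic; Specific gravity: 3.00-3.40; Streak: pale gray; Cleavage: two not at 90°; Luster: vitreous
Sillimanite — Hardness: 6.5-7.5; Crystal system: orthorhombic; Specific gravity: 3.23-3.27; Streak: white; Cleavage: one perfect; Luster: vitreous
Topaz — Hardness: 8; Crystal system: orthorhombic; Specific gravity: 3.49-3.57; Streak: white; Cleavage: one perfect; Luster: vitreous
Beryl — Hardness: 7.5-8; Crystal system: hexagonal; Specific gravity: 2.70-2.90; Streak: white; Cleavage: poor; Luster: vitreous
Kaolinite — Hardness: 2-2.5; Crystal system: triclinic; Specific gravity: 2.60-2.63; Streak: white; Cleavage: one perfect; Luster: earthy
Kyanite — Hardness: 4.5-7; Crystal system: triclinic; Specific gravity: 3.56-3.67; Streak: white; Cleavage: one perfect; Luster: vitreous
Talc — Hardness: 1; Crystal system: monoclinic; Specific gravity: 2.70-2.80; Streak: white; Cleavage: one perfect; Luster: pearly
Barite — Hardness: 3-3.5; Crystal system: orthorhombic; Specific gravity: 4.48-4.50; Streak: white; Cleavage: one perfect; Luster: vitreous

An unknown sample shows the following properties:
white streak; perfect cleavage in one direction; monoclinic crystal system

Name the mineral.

Talc

White streak is inconsistent with Malachite, Chlorite, Sphalerite, Hornblende.
Perfect cleavage in one direction eliminates Zircon, Staurolite, Beryl.
Monoclinic crystal system: Talc remains.
Only Talc satisfies all observations.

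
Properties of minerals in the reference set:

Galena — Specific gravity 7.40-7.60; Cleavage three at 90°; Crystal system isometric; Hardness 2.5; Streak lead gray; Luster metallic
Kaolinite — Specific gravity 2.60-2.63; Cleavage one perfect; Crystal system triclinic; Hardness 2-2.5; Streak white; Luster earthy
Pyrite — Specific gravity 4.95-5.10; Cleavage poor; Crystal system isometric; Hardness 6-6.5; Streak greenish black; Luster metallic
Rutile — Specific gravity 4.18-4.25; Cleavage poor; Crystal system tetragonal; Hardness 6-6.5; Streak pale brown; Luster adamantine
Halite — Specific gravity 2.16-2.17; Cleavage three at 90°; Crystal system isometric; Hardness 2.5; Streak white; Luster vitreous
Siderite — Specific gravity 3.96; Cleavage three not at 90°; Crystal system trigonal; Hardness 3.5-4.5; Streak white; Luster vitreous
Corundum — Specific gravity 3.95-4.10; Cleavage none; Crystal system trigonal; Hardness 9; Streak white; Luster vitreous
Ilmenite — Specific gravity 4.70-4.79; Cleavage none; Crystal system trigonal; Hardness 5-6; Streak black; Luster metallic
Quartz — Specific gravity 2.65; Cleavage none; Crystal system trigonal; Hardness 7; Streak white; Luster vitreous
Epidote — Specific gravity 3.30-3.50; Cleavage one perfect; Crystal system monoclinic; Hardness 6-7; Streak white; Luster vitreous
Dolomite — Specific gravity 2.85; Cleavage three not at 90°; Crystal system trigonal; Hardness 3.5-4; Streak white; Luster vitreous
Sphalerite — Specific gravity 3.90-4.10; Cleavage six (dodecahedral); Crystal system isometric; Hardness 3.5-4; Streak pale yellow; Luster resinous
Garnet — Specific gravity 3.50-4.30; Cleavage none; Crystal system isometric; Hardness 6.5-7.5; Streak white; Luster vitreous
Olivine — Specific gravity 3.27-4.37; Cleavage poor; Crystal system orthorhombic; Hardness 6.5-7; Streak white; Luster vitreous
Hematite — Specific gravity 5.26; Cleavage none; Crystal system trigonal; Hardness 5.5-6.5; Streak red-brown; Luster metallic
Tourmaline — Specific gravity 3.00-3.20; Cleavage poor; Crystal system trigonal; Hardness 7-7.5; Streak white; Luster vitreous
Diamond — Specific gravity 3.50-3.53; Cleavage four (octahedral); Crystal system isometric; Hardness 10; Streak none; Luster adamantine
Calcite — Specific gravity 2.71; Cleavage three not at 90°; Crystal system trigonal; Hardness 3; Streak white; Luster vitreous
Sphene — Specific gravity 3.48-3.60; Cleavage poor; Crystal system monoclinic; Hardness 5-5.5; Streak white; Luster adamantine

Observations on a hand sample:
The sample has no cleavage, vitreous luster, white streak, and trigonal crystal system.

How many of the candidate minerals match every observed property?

No cleavage — leaves Corundum, Ilmenite, Quartz, Garnet, Hematite.
Vitreous luster eliminates Ilmenite, Hematite.
White streak — every remaining candidate is consistent.
Trigonal crystal system rules out Garnet.
The minerals that satisfy all observations are Corundum, Quartz.
That is 2 minerals.

2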